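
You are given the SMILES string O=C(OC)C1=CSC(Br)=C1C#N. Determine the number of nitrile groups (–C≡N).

1

The nitrile motif appears at heavy-atom position 11 in the SMILES.
Other groups present: 1 ester.
Nitrile count: 1.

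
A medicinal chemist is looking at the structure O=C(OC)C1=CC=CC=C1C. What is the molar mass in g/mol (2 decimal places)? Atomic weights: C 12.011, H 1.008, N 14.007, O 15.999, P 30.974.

First, the molecular formula is C9H10O2 (counting implicit H from valence).
  C: 9 × 12.011 = 108.099
  H: 10 × 1.008 = 10.080
  O: 2 × 15.999 = 31.998
Sum: 9×12.011 + 10×1.008 + 2×15.999 = 150.177 → 150.18 g/mol.

150.18 g/mol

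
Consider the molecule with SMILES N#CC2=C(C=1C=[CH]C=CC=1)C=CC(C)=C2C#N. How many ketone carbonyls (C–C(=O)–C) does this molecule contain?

0

Scan the SMILES for the ketone motif — none present.
Groups that are present: 2 nitrile.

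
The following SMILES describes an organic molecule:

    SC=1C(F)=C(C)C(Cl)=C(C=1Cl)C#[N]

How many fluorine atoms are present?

1

Scan the SMILES for F atoms (remember two-letter symbols like Cl and Br are single atoms).
Fluorine count: 1.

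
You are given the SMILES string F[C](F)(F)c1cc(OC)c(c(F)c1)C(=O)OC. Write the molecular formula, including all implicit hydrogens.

C10H8F4O3

Walk through each heavy atom and fill implicit hydrogens from standard valence (C 4, N 3, O 2, S 2, halogen 1); for lowercase aromatic atoms, an aromatic c carries 1 H when it has two neighbours and 0 H with three, and aromatic n carries 0 H:
  atom 1: F (halogen, monovalent) → 0 H
  atom 2: C with explicit H count 0
  atom 3: F (halogen, monovalent) → 0 H
  atom 4: F (halogen, monovalent) → 0 H
  atom 5: aromatic c, 3 neighbours → 0 H
  atom 6: aromatic c, 2 neighbours → 1 H
  atom 7: aromatic c, 3 neighbours → 0 H
  atom 8: O, bond orders sum to 2 (valence 2) → 0 H
  atom 9: C, bond orders sum to 1 (valence 4) → 3 H
  atom 10: aromatic c, 3 neighbours → 0 H
  atom 11: aromatic c, 3 neighbours → 0 H
  atom 12: F (halogen, monovalent) → 0 H
  atom 13: aromatic c, 2 neighbours → 1 H
  atom 14: C, bond orders sum to 4 (valence 4) → 0 H
  atom 15: O, bond orders sum to 2 (valence 2) → 0 H
  atom 16: O, bond orders sum to 2 (valence 2) → 0 H
  atom 17: C, bond orders sum to 1 (valence 4) → 3 H
Totals → C:10, H:8, F:4, O:3.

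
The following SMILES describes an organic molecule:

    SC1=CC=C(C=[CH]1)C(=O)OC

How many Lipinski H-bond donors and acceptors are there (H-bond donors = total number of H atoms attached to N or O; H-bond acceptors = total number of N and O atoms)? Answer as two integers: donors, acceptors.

0, 2

Donors: find every N or O and count the H atoms it carries.
  atom 9 (O): bond orders sum to 2 → 0 H
  atom 10 (O): bond orders sum to 2 → 0 H
Lipinski HBD = 0.
Acceptors: N atoms = 0, O atoms = 2 → HBA = 2.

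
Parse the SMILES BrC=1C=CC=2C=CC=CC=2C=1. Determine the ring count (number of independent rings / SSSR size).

In SMILES, each pair of matching ring-closure digits denotes one ring-closing bond; the number of such bonds equals the number of independent rings.
Ring-closure bonds here: 2.

2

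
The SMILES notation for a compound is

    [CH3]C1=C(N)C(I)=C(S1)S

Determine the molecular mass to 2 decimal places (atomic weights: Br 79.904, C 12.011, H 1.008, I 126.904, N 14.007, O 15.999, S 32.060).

First, the molecular formula is C5H6INS2 (counting implicit H from valence).
  C: 5 × 12.011 = 60.055
  H: 6 × 1.008 = 6.048
  I: 1 × 126.904 = 126.904
  N: 1 × 14.007 = 14.007
  S: 2 × 32.060 = 64.120
Sum: 5×12.011 + 6×1.008 + 1×126.904 + 1×14.007 + 2×32.060 = 271.134 → 271.13 g/mol.

271.13 g/mol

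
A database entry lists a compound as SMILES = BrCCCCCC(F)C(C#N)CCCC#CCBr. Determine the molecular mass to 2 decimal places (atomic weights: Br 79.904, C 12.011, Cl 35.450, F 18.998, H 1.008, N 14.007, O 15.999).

381.13 g/mol

First, the molecular formula is C14H20Br2FN (counting implicit H from valence).
  Br: 2 × 79.904 = 159.808
  C: 14 × 12.011 = 168.154
  F: 1 × 18.998 = 18.998
  H: 20 × 1.008 = 20.160
  N: 1 × 14.007 = 14.007
Sum: 2×79.904 + 14×12.011 + 1×18.998 + 20×1.008 + 1×14.007 = 381.127 → 381.13 g/mol.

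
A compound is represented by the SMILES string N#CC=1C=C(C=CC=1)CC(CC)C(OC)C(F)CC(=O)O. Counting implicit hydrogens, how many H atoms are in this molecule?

Walk through each heavy atom and fill implicit hydrogens from standard valence (C 4, N 3, O 2, S 2, halogen 1):
  atom 1: N, bond orders sum to 3 (valence 3) → 0 H
  atom 2: C, bond orders sum to 4 (valence 4) → 0 H
  atom 3: C, bond orders sum to 4 (valence 4) → 0 H
  atom 4: C, bond orders sum to 3 (valence 4) → 1 H
  atom 5: C, bond orders sum to 4 (valence 4) → 0 H
  atom 6: C, bond orders sum to 3 (valence 4) → 1 H
  atom 7: C, bond orders sum to 3 (valence 4) → 1 H
  atom 8: C, bond orders sum to 3 (valence 4) → 1 H
  atom 9: C, bond orders sum to 2 (valence 4) → 2 H
  atom 10: C, bond orders sum to 3 (valence 4) → 1 H
  atom 11: C, bond orders sum to 2 (valence 4) → 2 H
  atom 12: C, bond orders sum to 1 (valence 4) → 3 H
  atom 13: C, bond orders sum to 3 (valence 4) → 1 H
  atom 14: O, bond orders sum to 2 (valence 2) → 0 H
  atom 15: C, bond orders sum to 1 (valence 4) → 3 H
  atom 16: C, bond orders sum to 3 (valence 4) → 1 H
  atom 17: F (halogen, monovalent) → 0 H
  atom 18: C, bond orders sum to 2 (valence 4) → 2 H
  atom 19: C, bond orders sum to 4 (valence 4) → 0 H
  atom 20: O, bond orders sum to 2 (valence 2) → 0 H
  atom 21: O, bond orders sum to 1 (valence 2) → 1 H
Total hydrogens: 20.

20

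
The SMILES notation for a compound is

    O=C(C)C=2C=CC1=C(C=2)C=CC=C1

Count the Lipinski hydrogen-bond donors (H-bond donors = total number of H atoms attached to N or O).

Donors: find every N or O and count the H atoms it carries.
  atom 1 (O): bond orders sum to 2 → 0 H
Lipinski HBD = 0.

0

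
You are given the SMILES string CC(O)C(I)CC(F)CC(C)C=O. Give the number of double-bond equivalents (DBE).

Molecular formula: C9H16FIO2.
DoU = (2C + 2 + N − H − X) / 2, where X is the halogen count and O/S are ignored.
    = (2·9 + 2 + 0 − 16 − 2) / 2 = 2 / 2 = 1.

1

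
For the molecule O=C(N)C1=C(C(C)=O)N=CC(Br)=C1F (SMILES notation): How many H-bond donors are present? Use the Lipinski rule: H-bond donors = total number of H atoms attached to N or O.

Donors: find every N or O and count the H atoms it carries.
  atom 1 (O): bond orders sum to 2 → 0 H
  atom 3 (N): bond orders sum to 1 → 2 H
  atom 8 (O): bond orders sum to 2 → 0 H
  atom 9 (N): bond orders sum to 3 → 0 H
Lipinski HBD = 2.

2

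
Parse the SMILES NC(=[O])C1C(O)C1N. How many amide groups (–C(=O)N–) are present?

The amide motif appears at heavy-atom position 2 in the SMILES.
Other groups present: 1 hydroxyl, 1 primary amine.
Amide count: 1.

1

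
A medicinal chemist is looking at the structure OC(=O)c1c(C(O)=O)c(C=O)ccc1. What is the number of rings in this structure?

1

In SMILES, each pair of matching ring-closure digits denotes one ring-closing bond; the number of such bonds equals the number of independent rings.
Ring-closure bonds here: 1.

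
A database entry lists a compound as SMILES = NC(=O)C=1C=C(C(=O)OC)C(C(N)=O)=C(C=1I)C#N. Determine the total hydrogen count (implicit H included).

Walk through each heavy atom and fill implicit hydrogens from standard valence (C 4, N 3, O 2, S 2, halogen 1):
  atom 1: N, bond orders sum to 1 (valence 3) → 2 H
  atom 2: C, bond orders sum to 4 (valence 4) → 0 H
  atom 3: O, bond orders sum to 2 (valence 2) → 0 H
  atom 4: C, bond orders sum to 4 (valence 4) → 0 H
  atom 5: C, bond orders sum to 3 (valence 4) → 1 H
  atom 6: C, bond orders sum to 4 (valence 4) → 0 H
  atom 7: C, bond orders sum to 4 (valence 4) → 0 H
  atom 8: O, bond orders sum to 2 (valence 2) → 0 H
  atom 9: O, bond orders sum to 2 (valence 2) → 0 H
  atom 10: C, bond orders sum to 1 (valence 4) → 3 H
  atom 11: C, bond orders sum to 4 (valence 4) → 0 H
  atom 12: C, bond orders sum to 4 (valence 4) → 0 H
  atom 13: N, bond orders sum to 1 (valence 3) → 2 H
  atom 14: O, bond orders sum to 2 (valence 2) → 0 H
  atom 15: C, bond orders sum to 4 (valence 4) → 0 H
  atom 16: C, bond orders sum to 4 (valence 4) → 0 H
  atom 17: I (halogen, monovalent) → 0 H
  atom 18: C, bond orders sum to 4 (valence 4) → 0 H
  atom 19: N, bond orders sum to 3 (valence 3) → 0 H
Total hydrogens: 8.

8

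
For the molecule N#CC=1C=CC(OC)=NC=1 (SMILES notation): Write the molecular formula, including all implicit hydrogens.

C7H6N2O

Walk through each heavy atom and fill implicit hydrogens from standard valence (C 4, N 3, O 2, S 2, halogen 1):
  atom 1: N, bond orders sum to 3 (valence 3) → 0 H
  atom 2: C, bond orders sum to 4 (valence 4) → 0 H
  atom 3: C, bond orders sum to 4 (valence 4) → 0 H
  atom 4: C, bond orders sum to 3 (valence 4) → 1 H
  atom 5: C, bond orders sum to 3 (valence 4) → 1 H
  atom 6: C, bond orders sum to 4 (valence 4) → 0 H
  atom 7: O, bond orders sum to 2 (valence 2) → 0 H
  atom 8: C, bond orders sum to 1 (valence 4) → 3 H
  atom 9: N, bond orders sum to 3 (valence 3) → 0 H
  atom 10: C, bond orders sum to 3 (valence 4) → 1 H
Totals → C:7, H:6, N:2, O:1.
In Hill order: C7H6N2O.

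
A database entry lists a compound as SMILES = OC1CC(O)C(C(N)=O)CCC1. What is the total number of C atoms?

8

Count every carbon token in the SMILES (each C, including those in ring-closure positions and inside branches).
Carbon count: 8.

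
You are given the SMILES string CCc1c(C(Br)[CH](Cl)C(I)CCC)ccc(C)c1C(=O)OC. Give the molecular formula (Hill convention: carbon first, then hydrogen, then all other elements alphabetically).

C17H23BrClIO2

Walk through each heavy atom and fill implicit hydrogens from standard valence (C 4, N 3, O 2, S 2, halogen 1); for lowercase aromatic atoms, an aromatic c carries 1 H when it has two neighbours and 0 H with three, and aromatic n carries 0 H:
  atom 1: C, bond orders sum to 1 (valence 4) → 3 H
  atom 2: C, bond orders sum to 2 (valence 4) → 2 H
  atom 3: aromatic c, 3 neighbours → 0 H
  atom 4: aromatic c, 3 neighbours → 0 H
  atom 5: C, bond orders sum to 3 (valence 4) → 1 H
  atom 6: Br (halogen, monovalent) → 0 H
  atom 7: C with explicit H count 1
  atom 8: Cl (halogen, monovalent) → 0 H
  atom 9: C, bond orders sum to 3 (valence 4) → 1 H
  atom 10: I (halogen, monovalent) → 0 H
  atom 11: C, bond orders sum to 2 (valence 4) → 2 H
  atom 12: C, bond orders sum to 2 (valence 4) → 2 H
  atom 13: C, bond orders sum to 1 (valence 4) → 3 H
  atom 14: aromatic c, 2 neighbours → 1 H
  atom 15: aromatic c, 2 neighbours → 1 H
  atom 16: aromatic c, 3 neighbours → 0 H
  atom 17: C, bond orders sum to 1 (valence 4) → 3 H
  atom 18: aromatic c, 3 neighbours → 0 H
  atom 19: C, bond orders sum to 4 (valence 4) → 0 H
  atom 20: O, bond orders sum to 2 (valence 2) → 0 H
  atom 21: O, bond orders sum to 2 (valence 2) → 0 H
  atom 22: C, bond orders sum to 1 (valence 4) → 3 H
Totals → C:17, H:23, Br:1, Cl:1, I:1, O:2.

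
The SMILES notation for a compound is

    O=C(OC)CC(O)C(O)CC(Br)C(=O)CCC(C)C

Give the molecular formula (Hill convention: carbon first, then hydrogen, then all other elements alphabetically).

C13H23BrO5

Walk through each heavy atom and fill implicit hydrogens from standard valence (C 4, N 3, O 2, S 2, halogen 1):
  atom 1: O, bond orders sum to 2 (valence 2) → 0 H
  atom 2: C, bond orders sum to 4 (valence 4) → 0 H
  atom 3: O, bond orders sum to 2 (valence 2) → 0 H
  atom 4: C, bond orders sum to 1 (valence 4) → 3 H
  atom 5: C, bond orders sum to 2 (valence 4) → 2 H
  atom 6: C, bond orders sum to 3 (valence 4) → 1 H
  atom 7: O, bond orders sum to 1 (valence 2) → 1 H
  atom 8: C, bond orders sum to 3 (valence 4) → 1 H
  atom 9: O, bond orders sum to 1 (valence 2) → 1 H
  atom 10: C, bond orders sum to 2 (valence 4) → 2 H
  atom 11: C, bond orders sum to 3 (valence 4) → 1 H
  atom 12: Br (halogen, monovalent) → 0 H
  atom 13: C, bond orders sum to 4 (valence 4) → 0 H
  atom 14: O, bond orders sum to 2 (valence 2) → 0 H
  atom 15: C, bond orders sum to 2 (valence 4) → 2 H
  atom 16: C, bond orders sum to 2 (valence 4) → 2 H
  atom 17: C, bond orders sum to 3 (valence 4) → 1 H
  atom 18: C, bond orders sum to 1 (valence 4) → 3 H
  atom 19: C, bond orders sum to 1 (valence 4) → 3 H
Totals → C:13, H:23, Br:1, O:5.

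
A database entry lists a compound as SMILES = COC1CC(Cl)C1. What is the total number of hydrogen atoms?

Walk through each heavy atom and fill implicit hydrogens from standard valence (C 4, N 3, O 2, S 2, halogen 1):
  atom 1: C, bond orders sum to 1 (valence 4) → 3 H
  atom 2: O, bond orders sum to 2 (valence 2) → 0 H
  atom 3: C, bond orders sum to 3 (valence 4) → 1 H
  atom 4: C, bond orders sum to 2 (valence 4) → 2 H
  atom 5: C, bond orders sum to 3 (valence 4) → 1 H
  atom 6: Cl (halogen, monovalent) → 0 H
  atom 7: C, bond orders sum to 2 (valence 4) → 2 H
Total hydrogens: 9.

9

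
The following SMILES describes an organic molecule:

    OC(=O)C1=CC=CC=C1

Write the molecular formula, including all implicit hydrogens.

C7H6O2

Walk through each heavy atom and fill implicit hydrogens from standard valence (C 4, N 3, O 2, S 2, halogen 1):
  atom 1: O, bond orders sum to 1 (valence 2) → 1 H
  atom 2: C, bond orders sum to 4 (valence 4) → 0 H
  atom 3: O, bond orders sum to 2 (valence 2) → 0 H
  atom 4: C, bond orders sum to 4 (valence 4) → 0 H
  atom 5: C, bond orders sum to 3 (valence 4) → 1 H
  atom 6: C, bond orders sum to 3 (valence 4) → 1 H
  atom 7: C, bond orders sum to 3 (valence 4) → 1 H
  atom 8: C, bond orders sum to 3 (valence 4) → 1 H
  atom 9: C, bond orders sum to 3 (valence 4) → 1 H
Totals → C:7, H:6, O:2.
In Hill order: C7H6O2.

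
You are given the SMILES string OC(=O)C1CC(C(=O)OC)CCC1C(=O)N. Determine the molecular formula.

Walk through each heavy atom and fill implicit hydrogens from standard valence (C 4, N 3, O 2, S 2, halogen 1):
  atom 1: O, bond orders sum to 1 (valence 2) → 1 H
  atom 2: C, bond orders sum to 4 (valence 4) → 0 H
  atom 3: O, bond orders sum to 2 (valence 2) → 0 H
  atom 4: C, bond orders sum to 3 (valence 4) → 1 H
  atom 5: C, bond orders sum to 2 (valence 4) → 2 H
  atom 6: C, bond orders sum to 3 (valence 4) → 1 H
  atom 7: C, bond orders sum to 4 (valence 4) → 0 H
  atom 8: O, bond orders sum to 2 (valence 2) → 0 H
  atom 9: O, bond orders sum to 2 (valence 2) → 0 H
  atom 10: C, bond orders sum to 1 (valence 4) → 3 H
  atom 11: C, bond orders sum to 2 (valence 4) → 2 H
  atom 12: C, bond orders sum to 2 (valence 4) → 2 H
  atom 13: C, bond orders sum to 3 (valence 4) → 1 H
  atom 14: C, bond orders sum to 4 (valence 4) → 0 H
  atom 15: O, bond orders sum to 2 (valence 2) → 0 H
  atom 16: N, bond orders sum to 1 (valence 3) → 2 H
Totals → C:10, H:15, N:1, O:5.

C10H15NO5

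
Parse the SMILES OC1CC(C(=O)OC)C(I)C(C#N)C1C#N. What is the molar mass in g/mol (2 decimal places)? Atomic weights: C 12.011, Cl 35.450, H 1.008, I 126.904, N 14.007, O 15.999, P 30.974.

First, the molecular formula is C10H11IN2O3 (counting implicit H from valence).
  C: 10 × 12.011 = 120.110
  H: 11 × 1.008 = 11.088
  I: 1 × 126.904 = 126.904
  N: 2 × 14.007 = 28.014
  O: 3 × 15.999 = 47.997
Sum: 10×12.011 + 11×1.008 + 1×126.904 + 2×14.007 + 3×15.999 = 334.113 → 334.11 g/mol.

334.11 g/mol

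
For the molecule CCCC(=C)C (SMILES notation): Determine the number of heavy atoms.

Every atom symbol written in the SMILES (organic subset) is one heavy atom; implicit H are not written.
Heavy atoms by element → C:6.
Total: 6.

6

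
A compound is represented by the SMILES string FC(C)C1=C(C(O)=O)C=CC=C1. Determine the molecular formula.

Walk through each heavy atom and fill implicit hydrogens from standard valence (C 4, N 3, O 2, S 2, halogen 1):
  atom 1: F (halogen, monovalent) → 0 H
  atom 2: C, bond orders sum to 3 (valence 4) → 1 H
  atom 3: C, bond orders sum to 1 (valence 4) → 3 H
  atom 4: C, bond orders sum to 4 (valence 4) → 0 H
  atom 5: C, bond orders sum to 4 (valence 4) → 0 H
  atom 6: C, bond orders sum to 4 (valence 4) → 0 H
  atom 7: O, bond orders sum to 1 (valence 2) → 1 H
  atom 8: O, bond orders sum to 2 (valence 2) → 0 H
  atom 9: C, bond orders sum to 3 (valence 4) → 1 H
  atom 10: C, bond orders sum to 3 (valence 4) → 1 H
  atom 11: C, bond orders sum to 3 (valence 4) → 1 H
  atom 12: C, bond orders sum to 3 (valence 4) → 1 H
Totals → C:9, H:9, F:1, O:2.

C9H9FO2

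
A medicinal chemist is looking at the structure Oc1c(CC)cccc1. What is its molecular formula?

C8H10O

Walk through each heavy atom and fill implicit hydrogens from standard valence (C 4, N 3, O 2, S 2, halogen 1); for lowercase aromatic atoms, an aromatic c carries 1 H when it has two neighbours and 0 H with three, and aromatic n carries 0 H:
  atom 1: O, bond orders sum to 1 (valence 2) → 1 H
  atom 2: aromatic c, 3 neighbours → 0 H
  atom 3: aromatic c, 3 neighbours → 0 H
  atom 4: C, bond orders sum to 2 (valence 4) → 2 H
  atom 5: C, bond orders sum to 1 (valence 4) → 3 H
  atom 6: aromatic c, 2 neighbours → 1 H
  atom 7: aromatic c, 2 neighbours → 1 H
  atom 8: aromatic c, 2 neighbours → 1 H
  atom 9: aromatic c, 2 neighbours → 1 H
Totals → C:8, H:10, O:1.
In Hill order: C8H10O.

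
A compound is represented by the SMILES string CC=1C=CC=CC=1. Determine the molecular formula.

Walk through each heavy atom and fill implicit hydrogens from standard valence (C 4, N 3, O 2, S 2, halogen 1):
  atom 1: C, bond orders sum to 1 (valence 4) → 3 H
  atom 2: C, bond orders sum to 4 (valence 4) → 0 H
  atom 3: C, bond orders sum to 3 (valence 4) → 1 H
  atom 4: C, bond orders sum to 3 (valence 4) → 1 H
  atom 5: C, bond orders sum to 3 (valence 4) → 1 H
  atom 6: C, bond orders sum to 3 (valence 4) → 1 H
  atom 7: C, bond orders sum to 3 (valence 4) → 1 H
Totals → C:7, H:8.

C7H8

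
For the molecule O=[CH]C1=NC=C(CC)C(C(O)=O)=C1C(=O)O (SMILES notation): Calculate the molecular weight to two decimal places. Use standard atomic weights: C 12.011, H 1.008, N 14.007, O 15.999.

First, the molecular formula is C10H9NO5 (counting implicit H from valence).
  C: 10 × 12.011 = 120.110
  H: 9 × 1.008 = 9.072
  N: 1 × 14.007 = 14.007
  O: 5 × 15.999 = 79.995
Sum: 10×12.011 + 9×1.008 + 1×14.007 + 5×15.999 = 223.184 → 223.18 g/mol.

223.18 g/mol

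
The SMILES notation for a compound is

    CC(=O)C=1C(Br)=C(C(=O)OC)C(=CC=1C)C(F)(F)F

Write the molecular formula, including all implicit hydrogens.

Walk through each heavy atom and fill implicit hydrogens from standard valence (C 4, N 3, O 2, S 2, halogen 1):
  atom 1: C, bond orders sum to 1 (valence 4) → 3 H
  atom 2: C, bond orders sum to 4 (valence 4) → 0 H
  atom 3: O, bond orders sum to 2 (valence 2) → 0 H
  atom 4: C, bond orders sum to 4 (valence 4) → 0 H
  atom 5: C, bond orders sum to 4 (valence 4) → 0 H
  atom 6: Br (halogen, monovalent) → 0 H
  atom 7: C, bond orders sum to 4 (valence 4) → 0 H
  atom 8: C, bond orders sum to 4 (valence 4) → 0 H
  atom 9: O, bond orders sum to 2 (valence 2) → 0 H
  atom 10: O, bond orders sum to 2 (valence 2) → 0 H
  atom 11: C, bond orders sum to 1 (valence 4) → 3 H
  atom 12: C, bond orders sum to 4 (valence 4) → 0 H
  atom 13: C, bond orders sum to 3 (valence 4) → 1 H
  atom 14: C, bond orders sum to 4 (valence 4) → 0 H
  atom 15: C, bond orders sum to 1 (valence 4) → 3 H
  atom 16: C, bond orders sum to 4 (valence 4) → 0 H
  atom 17: F (halogen, monovalent) → 0 H
  atom 18: F (halogen, monovalent) → 0 H
  atom 19: F (halogen, monovalent) → 0 H
Totals → C:12, H:10, Br:1, F:3, O:3.

C12H10BrF3O3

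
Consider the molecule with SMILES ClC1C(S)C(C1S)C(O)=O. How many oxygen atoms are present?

Scan the SMILES for O atoms (remember two-letter symbols like Cl and Br are single atoms).
Oxygen count: 2.

2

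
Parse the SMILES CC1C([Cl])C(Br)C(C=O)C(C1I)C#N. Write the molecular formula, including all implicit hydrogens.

Walk through each heavy atom and fill implicit hydrogens from standard valence (C 4, N 3, O 2, S 2, halogen 1):
  atom 1: C, bond orders sum to 1 (valence 4) → 3 H
  atom 2: C, bond orders sum to 3 (valence 4) → 1 H
  atom 3: C, bond orders sum to 3 (valence 4) → 1 H
  atom 4: Cl with explicit H count 0
  atom 5: C, bond orders sum to 3 (valence 4) → 1 H
  atom 6: Br (halogen, monovalent) → 0 H
  atom 7: C, bond orders sum to 3 (valence 4) → 1 H
  atom 8: C, bond orders sum to 3 (valence 4) → 1 H
  atom 9: O, bond orders sum to 2 (valence 2) → 0 H
  atom 10: C, bond orders sum to 3 (valence 4) → 1 H
  atom 11: C, bond orders sum to 3 (valence 4) → 1 H
  atom 12: I (halogen, monovalent) → 0 H
  atom 13: C, bond orders sum to 4 (valence 4) → 0 H
  atom 14: N, bond orders sum to 3 (valence 3) → 0 H
Totals → C:9, H:10, Br:1, Cl:1, I:1, N:1, O:1.
In Hill order: C9H10BrClINO.

C9H10BrClINO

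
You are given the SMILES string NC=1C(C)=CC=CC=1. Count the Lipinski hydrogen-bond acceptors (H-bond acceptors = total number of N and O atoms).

1

N atoms: 1; O atoms: 0.
Lipinski HBA = 1 + 0 = 1.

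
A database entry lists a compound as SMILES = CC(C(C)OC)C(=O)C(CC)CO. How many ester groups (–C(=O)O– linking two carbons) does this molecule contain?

Scan the SMILES for the ester motif — none present.
Groups that are present: 1 ether, 1 hydroxyl, 1 ketone.

0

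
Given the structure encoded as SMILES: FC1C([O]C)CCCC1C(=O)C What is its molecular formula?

C9H15FO2

Walk through each heavy atom and fill implicit hydrogens from standard valence (C 4, N 3, O 2, S 2, halogen 1):
  atom 1: F (halogen, monovalent) → 0 H
  atom 2: C, bond orders sum to 3 (valence 4) → 1 H
  atom 3: C, bond orders sum to 3 (valence 4) → 1 H
  atom 4: O with explicit H count 0
  atom 5: C, bond orders sum to 1 (valence 4) → 3 H
  atom 6: C, bond orders sum to 2 (valence 4) → 2 H
  atom 7: C, bond orders sum to 2 (valence 4) → 2 H
  atom 8: C, bond orders sum to 2 (valence 4) → 2 H
  atom 9: C, bond orders sum to 3 (valence 4) → 1 H
  atom 10: C, bond orders sum to 4 (valence 4) → 0 H
  atom 11: O, bond orders sum to 2 (valence 2) → 0 H
  atom 12: C, bond orders sum to 1 (valence 4) → 3 H
Totals → C:9, H:15, F:1, O:2.
In Hill order: C9H15FO2.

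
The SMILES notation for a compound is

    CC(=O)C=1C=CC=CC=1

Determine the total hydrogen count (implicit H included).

Walk through each heavy atom and fill implicit hydrogens from standard valence (C 4, N 3, O 2, S 2, halogen 1):
  atom 1: C, bond orders sum to 1 (valence 4) → 3 H
  atom 2: C, bond orders sum to 4 (valence 4) → 0 H
  atom 3: O, bond orders sum to 2 (valence 2) → 0 H
  atom 4: C, bond orders sum to 4 (valence 4) → 0 H
  atom 5: C, bond orders sum to 3 (valence 4) → 1 H
  atom 6: C, bond orders sum to 3 (valence 4) → 1 H
  atom 7: C, bond orders sum to 3 (valence 4) → 1 H
  atom 8: C, bond orders sum to 3 (valence 4) → 1 H
  atom 9: C, bond orders sum to 3 (valence 4) → 1 H
Total hydrogens: 8.

8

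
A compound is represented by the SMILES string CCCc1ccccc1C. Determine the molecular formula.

Walk through each heavy atom and fill implicit hydrogens from standard valence (C 4, N 3, O 2, S 2, halogen 1); for lowercase aromatic atoms, an aromatic c carries 1 H when it has two neighbours and 0 H with three, and aromatic n carries 0 H:
  atom 1: C, bond orders sum to 1 (valence 4) → 3 H
  atom 2: C, bond orders sum to 2 (valence 4) → 2 H
  atom 3: C, bond orders sum to 2 (valence 4) → 2 H
  atom 4: aromatic c, 3 neighbours → 0 H
  atom 5: aromatic c, 2 neighbours → 1 H
  atom 6: aromatic c, 2 neighbours → 1 H
  atom 7: aromatic c, 2 neighbours → 1 H
  atom 8: aromatic c, 2 neighbours → 1 H
  atom 9: aromatic c, 3 neighbours → 0 H
  atom 10: C, bond orders sum to 1 (valence 4) → 3 H
Totals → C:10, H:14.
In Hill order: C10H14.

C10H14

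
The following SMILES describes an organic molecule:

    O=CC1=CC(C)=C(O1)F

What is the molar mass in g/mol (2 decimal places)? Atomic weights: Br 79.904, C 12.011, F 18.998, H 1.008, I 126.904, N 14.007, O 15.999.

First, the molecular formula is C6H5FO2 (counting implicit H from valence).
  C: 6 × 12.011 = 72.066
  F: 1 × 18.998 = 18.998
  H: 5 × 1.008 = 5.040
  O: 2 × 15.999 = 31.998
Sum: 6×12.011 + 1×18.998 + 5×1.008 + 2×15.999 = 128.102 → 128.10 g/mol.

128.10 g/mol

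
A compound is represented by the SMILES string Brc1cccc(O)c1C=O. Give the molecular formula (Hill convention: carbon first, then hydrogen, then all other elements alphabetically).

Walk through each heavy atom and fill implicit hydrogens from standard valence (C 4, N 3, O 2, S 2, halogen 1); for lowercase aromatic atoms, an aromatic c carries 1 H when it has two neighbours and 0 H with three, and aromatic n carries 0 H:
  atom 1: Br (halogen, monovalent) → 0 H
  atom 2: aromatic c, 3 neighbours → 0 H
  atom 3: aromatic c, 2 neighbours → 1 H
  atom 4: aromatic c, 2 neighbours → 1 H
  atom 5: aromatic c, 2 neighbours → 1 H
  atom 6: aromatic c, 3 neighbours → 0 H
  atom 7: O, bond orders sum to 1 (valence 2) → 1 H
  atom 8: aromatic c, 3 neighbours → 0 H
  atom 9: C, bond orders sum to 3 (valence 4) → 1 H
  atom 10: O, bond orders sum to 2 (valence 2) → 0 H
Totals → C:7, H:5, Br:1, O:2.
In Hill order: C7H5BrO2.

C7H5BrO2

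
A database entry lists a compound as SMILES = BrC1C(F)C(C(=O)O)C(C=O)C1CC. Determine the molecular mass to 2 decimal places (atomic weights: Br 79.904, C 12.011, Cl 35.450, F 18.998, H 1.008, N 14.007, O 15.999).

267.09 g/mol

First, the molecular formula is C9H12BrFO3 (counting implicit H from valence).
  Br: 1 × 79.904 = 79.904
  C: 9 × 12.011 = 108.099
  F: 1 × 18.998 = 18.998
  H: 12 × 1.008 = 12.096
  O: 3 × 15.999 = 47.997
Sum: 1×79.904 + 9×12.011 + 1×18.998 + 12×1.008 + 3×15.999 = 267.094 → 267.09 g/mol.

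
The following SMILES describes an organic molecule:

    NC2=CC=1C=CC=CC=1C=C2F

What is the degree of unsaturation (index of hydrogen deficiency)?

7

Degree of unsaturation = (number of rings) + (number of π bonds).
Ring closures in the SMILES: 2.
π bonds: 5 double bonds (each 1 DoU) → 5 DoU from unsaturation.
Total DoU = 2 + 5 = 7.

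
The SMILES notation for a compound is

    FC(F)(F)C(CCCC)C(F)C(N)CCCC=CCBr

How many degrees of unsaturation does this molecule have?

1

Degree of unsaturation = (number of rings) + (number of π bonds).
Ring closures in the SMILES: 0.
π bonds: 1 double bond (each 1 DoU) → 1 DoU from unsaturation.
Total DoU = 0 + 1 = 1.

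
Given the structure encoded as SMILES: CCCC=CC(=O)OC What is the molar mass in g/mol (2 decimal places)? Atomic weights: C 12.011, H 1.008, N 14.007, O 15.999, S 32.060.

128.17 g/mol

First, the molecular formula is C7H12O2 (counting implicit H from valence).
  C: 7 × 12.011 = 84.077
  H: 12 × 1.008 = 12.096
  O: 2 × 15.999 = 31.998
Sum: 7×12.011 + 12×1.008 + 2×15.999 = 128.171 → 128.17 g/mol.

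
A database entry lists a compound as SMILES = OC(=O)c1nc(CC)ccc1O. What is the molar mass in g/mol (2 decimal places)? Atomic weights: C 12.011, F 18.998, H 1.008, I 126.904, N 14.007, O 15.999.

First, the molecular formula is C8H9NO3 (counting implicit H from valence).
  C: 8 × 12.011 = 96.088
  H: 9 × 1.008 = 9.072
  N: 1 × 14.007 = 14.007
  O: 3 × 15.999 = 47.997
Sum: 8×12.011 + 9×1.008 + 1×14.007 + 3×15.999 = 167.164 → 167.16 g/mol.

167.16 g/mol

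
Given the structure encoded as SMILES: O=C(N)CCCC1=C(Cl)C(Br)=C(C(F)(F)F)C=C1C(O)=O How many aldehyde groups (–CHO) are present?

0

Scan the SMILES for the aldehyde motif — none present.
Groups that are present: 1 amide, 1 carboxylic acid.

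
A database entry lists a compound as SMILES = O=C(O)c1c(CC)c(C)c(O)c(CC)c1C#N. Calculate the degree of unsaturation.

7

Molecular formula: C13H15NO3.
DoU = (2C + 2 + N − H − X) / 2, where X is the halogen count and O/S are ignored.
    = (2·13 + 2 + 1 − 15 − 0) / 2 = 14 / 2 = 7.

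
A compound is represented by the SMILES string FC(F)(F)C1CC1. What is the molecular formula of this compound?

Walk through each heavy atom and fill implicit hydrogens from standard valence (C 4, N 3, O 2, S 2, halogen 1):
  atom 1: F (halogen, monovalent) → 0 H
  atom 2: C, bond orders sum to 4 (valence 4) → 0 H
  atom 3: F (halogen, monovalent) → 0 H
  atom 4: F (halogen, monovalent) → 0 H
  atom 5: C, bond orders sum to 3 (valence 4) → 1 H
  atom 6: C, bond orders sum to 2 (valence 4) → 2 H
  atom 7: C, bond orders sum to 2 (valence 4) → 2 H
Totals → C:4, H:5, F:3.

C4H5F3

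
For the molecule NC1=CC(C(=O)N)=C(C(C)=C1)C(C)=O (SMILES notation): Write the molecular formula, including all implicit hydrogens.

C10H12N2O2

Walk through each heavy atom and fill implicit hydrogens from standard valence (C 4, N 3, O 2, S 2, halogen 1):
  atom 1: N, bond orders sum to 1 (valence 3) → 2 H
  atom 2: C, bond orders sum to 4 (valence 4) → 0 H
  atom 3: C, bond orders sum to 3 (valence 4) → 1 H
  atom 4: C, bond orders sum to 4 (valence 4) → 0 H
  atom 5: C, bond orders sum to 4 (valence 4) → 0 H
  atom 6: O, bond orders sum to 2 (valence 2) → 0 H
  atom 7: N, bond orders sum to 1 (valence 3) → 2 H
  atom 8: C, bond orders sum to 4 (valence 4) → 0 H
  atom 9: C, bond orders sum to 4 (valence 4) → 0 H
  atom 10: C, bond orders sum to 1 (valence 4) → 3 H
  atom 11: C, bond orders sum to 3 (valence 4) → 1 H
  atom 12: C, bond orders sum to 4 (valence 4) → 0 H
  atom 13: C, bond orders sum to 1 (valence 4) → 3 H
  atom 14: O, bond orders sum to 2 (valence 2) → 0 H
Totals → C:10, H:12, N:2, O:2.
In Hill order: C10H12N2O2.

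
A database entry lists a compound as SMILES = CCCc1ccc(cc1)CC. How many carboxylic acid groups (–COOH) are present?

0

Scan the SMILES for the carboxylic acid motif — none present.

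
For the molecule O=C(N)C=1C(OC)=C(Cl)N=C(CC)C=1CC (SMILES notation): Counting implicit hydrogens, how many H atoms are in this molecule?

15

Walk through each heavy atom and fill implicit hydrogens from standard valence (C 4, N 3, O 2, S 2, halogen 1):
  atom 1: O, bond orders sum to 2 (valence 2) → 0 H
  atom 2: C, bond orders sum to 4 (valence 4) → 0 H
  atom 3: N, bond orders sum to 1 (valence 3) → 2 H
  atom 4: C, bond orders sum to 4 (valence 4) → 0 H
  atom 5: C, bond orders sum to 4 (valence 4) → 0 H
  atom 6: O, bond orders sum to 2 (valence 2) → 0 H
  atom 7: C, bond orders sum to 1 (valence 4) → 3 H
  atom 8: C, bond orders sum to 4 (valence 4) → 0 H
  atom 9: Cl (halogen, monovalent) → 0 H
  atom 10: N, bond orders sum to 3 (valence 3) → 0 H
  atom 11: C, bond orders sum to 4 (valence 4) → 0 H
  atom 12: C, bond orders sum to 2 (valence 4) → 2 H
  atom 13: C, bond orders sum to 1 (valence 4) → 3 H
  atom 14: C, bond orders sum to 4 (valence 4) → 0 H
  atom 15: C, bond orders sum to 2 (valence 4) → 2 H
  atom 16: C, bond orders sum to 1 (valence 4) → 3 H
Total hydrogens: 15.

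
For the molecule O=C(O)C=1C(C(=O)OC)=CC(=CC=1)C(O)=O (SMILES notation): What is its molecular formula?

C10H8O6

Walk through each heavy atom and fill implicit hydrogens from standard valence (C 4, N 3, O 2, S 2, halogen 1):
  atom 1: O, bond orders sum to 2 (valence 2) → 0 H
  atom 2: C, bond orders sum to 4 (valence 4) → 0 H
  atom 3: O, bond orders sum to 1 (valence 2) → 1 H
  atom 4: C, bond orders sum to 4 (valence 4) → 0 H
  atom 5: C, bond orders sum to 4 (valence 4) → 0 H
  atom 6: C, bond orders sum to 4 (valence 4) → 0 H
  atom 7: O, bond orders sum to 2 (valence 2) → 0 H
  atom 8: O, bond orders sum to 2 (valence 2) → 0 H
  atom 9: C, bond orders sum to 1 (valence 4) → 3 H
  atom 10: C, bond orders sum to 3 (valence 4) → 1 H
  atom 11: C, bond orders sum to 4 (valence 4) → 0 H
  atom 12: C, bond orders sum to 3 (valence 4) → 1 H
  atom 13: C, bond orders sum to 3 (valence 4) → 1 H
  atom 14: C, bond orders sum to 4 (valence 4) → 0 H
  atom 15: O, bond orders sum to 1 (valence 2) → 1 H
  atom 16: O, bond orders sum to 2 (valence 2) → 0 H
Totals → C:10, H:8, O:6.
In Hill order: C10H8O6.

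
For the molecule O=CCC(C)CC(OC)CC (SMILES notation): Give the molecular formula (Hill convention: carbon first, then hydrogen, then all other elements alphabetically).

Walk through each heavy atom and fill implicit hydrogens from standard valence (C 4, N 3, O 2, S 2, halogen 1):
  atom 1: O, bond orders sum to 2 (valence 2) → 0 H
  atom 2: C, bond orders sum to 3 (valence 4) → 1 H
  atom 3: C, bond orders sum to 2 (valence 4) → 2 H
  atom 4: C, bond orders sum to 3 (valence 4) → 1 H
  atom 5: C, bond orders sum to 1 (valence 4) → 3 H
  atom 6: C, bond orders sum to 2 (valence 4) → 2 H
  atom 7: C, bond orders sum to 3 (valence 4) → 1 H
  atom 8: O, bond orders sum to 2 (valence 2) → 0 H
  atom 9: C, bond orders sum to 1 (valence 4) → 3 H
  atom 10: C, bond orders sum to 2 (valence 4) → 2 H
  atom 11: C, bond orders sum to 1 (valence 4) → 3 H
Totals → C:9, H:18, O:2.

C9H18O2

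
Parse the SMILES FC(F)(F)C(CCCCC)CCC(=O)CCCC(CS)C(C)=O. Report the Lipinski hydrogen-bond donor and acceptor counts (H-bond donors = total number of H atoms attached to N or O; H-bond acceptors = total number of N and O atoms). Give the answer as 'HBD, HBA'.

0, 2

Donors: find every N or O and count the H atoms it carries.
  atom 14 (O): bond orders sum to 2 → 0 H
  atom 23 (O): bond orders sum to 2 → 0 H
Lipinski HBD = 0.
Acceptors: N atoms = 0, O atoms = 2 → HBA = 2.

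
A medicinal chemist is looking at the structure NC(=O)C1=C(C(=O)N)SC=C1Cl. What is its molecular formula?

C6H5ClN2O2S

Walk through each heavy atom and fill implicit hydrogens from standard valence (C 4, N 3, O 2, S 2, halogen 1):
  atom 1: N, bond orders sum to 1 (valence 3) → 2 H
  atom 2: C, bond orders sum to 4 (valence 4) → 0 H
  atom 3: O, bond orders sum to 2 (valence 2) → 0 H
  atom 4: C, bond orders sum to 4 (valence 4) → 0 H
  atom 5: C, bond orders sum to 4 (valence 4) → 0 H
  atom 6: C, bond orders sum to 4 (valence 4) → 0 H
  atom 7: O, bond orders sum to 2 (valence 2) → 0 H
  atom 8: N, bond orders sum to 1 (valence 3) → 2 H
  atom 9: S, bond orders sum to 2 (valence 2) → 0 H
  atom 10: C, bond orders sum to 3 (valence 4) → 1 H
  atom 11: C, bond orders sum to 4 (valence 4) → 0 H
  atom 12: Cl (halogen, monovalent) → 0 H
Totals → C:6, H:5, Cl:1, N:2, O:2, S:1.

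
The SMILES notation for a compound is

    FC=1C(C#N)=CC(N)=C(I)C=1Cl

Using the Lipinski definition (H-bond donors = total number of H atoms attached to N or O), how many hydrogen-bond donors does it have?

Donors: find every N or O and count the H atoms it carries.
  atom 5 (N): bond orders sum to 3 → 0 H
  atom 8 (N): bond orders sum to 1 → 2 H
Lipinski HBD = 2.

2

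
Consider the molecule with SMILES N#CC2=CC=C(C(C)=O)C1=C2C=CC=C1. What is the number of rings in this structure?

2

In SMILES, each pair of matching ring-closure digits denotes one ring-closing bond; the number of such bonds equals the number of independent rings.
Ring-closure bonds here: 2.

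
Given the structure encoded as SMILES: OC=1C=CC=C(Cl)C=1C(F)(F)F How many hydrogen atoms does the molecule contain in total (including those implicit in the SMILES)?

4

Walk through each heavy atom and fill implicit hydrogens from standard valence (C 4, N 3, O 2, S 2, halogen 1):
  atom 1: O, bond orders sum to 1 (valence 2) → 1 H
  atom 2: C, bond orders sum to 4 (valence 4) → 0 H
  atom 3: C, bond orders sum to 3 (valence 4) → 1 H
  atom 4: C, bond orders sum to 3 (valence 4) → 1 H
  atom 5: C, bond orders sum to 3 (valence 4) → 1 H
  atom 6: C, bond orders sum to 4 (valence 4) → 0 H
  atom 7: Cl (halogen, monovalent) → 0 H
  atom 8: C, bond orders sum to 4 (valence 4) → 0 H
  atom 9: C, bond orders sum to 4 (valence 4) → 0 H
  atom 10: F (halogen, monovalent) → 0 H
  atom 11: F (halogen, monovalent) → 0 H
  atom 12: F (halogen, monovalent) → 0 H
Total hydrogens: 4.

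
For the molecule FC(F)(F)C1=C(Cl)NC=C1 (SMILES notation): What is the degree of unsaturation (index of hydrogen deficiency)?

Molecular formula: C5H3ClF3N.
DoU = (2C + 2 + N − H − X) / 2, where X is the halogen count and O/S are ignored.
    = (2·5 + 2 + 1 − 3 − 4) / 2 = 6 / 2 = 3.

3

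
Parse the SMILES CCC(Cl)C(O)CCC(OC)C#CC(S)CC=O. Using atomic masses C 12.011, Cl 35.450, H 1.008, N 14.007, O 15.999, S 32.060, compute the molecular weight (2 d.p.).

292.82 g/mol

First, the molecular formula is C13H21ClO3S (counting implicit H from valence).
  C: 13 × 12.011 = 156.143
  Cl: 1 × 35.450 = 35.450
  H: 21 × 1.008 = 21.168
  O: 3 × 15.999 = 47.997
  S: 1 × 32.060 = 32.060
Sum: 13×12.011 + 1×35.450 + 21×1.008 + 3×15.999 + 1×32.060 = 292.818 → 292.82 g/mol.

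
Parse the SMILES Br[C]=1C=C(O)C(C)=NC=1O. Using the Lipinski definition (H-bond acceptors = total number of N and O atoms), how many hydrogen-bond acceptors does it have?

N atoms: 1; O atoms: 2.
Lipinski HBA = 1 + 2 = 3.

3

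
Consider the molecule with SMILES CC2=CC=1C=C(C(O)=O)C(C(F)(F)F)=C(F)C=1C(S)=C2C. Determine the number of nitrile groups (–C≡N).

Scan the SMILES for the nitrile motif — none present.
Groups that are present: 1 carboxylic acid, 1 thiol.

0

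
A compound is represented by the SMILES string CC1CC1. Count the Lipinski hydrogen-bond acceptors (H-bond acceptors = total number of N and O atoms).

0

N atoms: 0; O atoms: 0.
Lipinski HBA = 0 + 0 = 0.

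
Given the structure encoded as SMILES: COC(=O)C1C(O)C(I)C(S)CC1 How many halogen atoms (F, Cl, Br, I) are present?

1

Halogen atoms appear at heavy-atom position 9 (1×I).
Other groups present: 1 ester, 1 hydroxyl, 1 thiol.
Halogen count: 1.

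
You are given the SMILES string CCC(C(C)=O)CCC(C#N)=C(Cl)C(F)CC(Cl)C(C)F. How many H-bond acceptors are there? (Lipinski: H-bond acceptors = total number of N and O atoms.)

N atoms: 1; O atoms: 1.
Lipinski HBA = 1 + 1 = 2.

2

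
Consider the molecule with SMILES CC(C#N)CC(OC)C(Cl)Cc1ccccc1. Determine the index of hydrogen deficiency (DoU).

Molecular formula: C14H18ClNO.
DoU = (2C + 2 + N − H − X) / 2, where X is the halogen count and O/S are ignored.
    = (2·14 + 2 + 1 − 18 − 1) / 2 = 12 / 2 = 6.

6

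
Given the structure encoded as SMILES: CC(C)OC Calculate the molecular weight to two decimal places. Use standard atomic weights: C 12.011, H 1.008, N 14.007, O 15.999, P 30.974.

First, the molecular formula is C4H10O (counting implicit H from valence).
  C: 4 × 12.011 = 48.044
  H: 10 × 1.008 = 10.080
  O: 1 × 15.999 = 15.999
Sum: 4×12.011 + 10×1.008 + 1×15.999 = 74.123 → 74.12 g/mol.

74.12 g/mol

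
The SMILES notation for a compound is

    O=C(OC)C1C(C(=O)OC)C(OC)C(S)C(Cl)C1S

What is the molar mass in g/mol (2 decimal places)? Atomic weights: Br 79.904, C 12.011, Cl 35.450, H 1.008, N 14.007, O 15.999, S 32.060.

First, the molecular formula is C11H17ClO5S2 (counting implicit H from valence).
  C: 11 × 12.011 = 132.121
  Cl: 1 × 35.450 = 35.450
  H: 17 × 1.008 = 17.136
  O: 5 × 15.999 = 79.995
  S: 2 × 32.060 = 64.120
Sum: 11×12.011 + 1×35.450 + 17×1.008 + 5×15.999 + 2×32.060 = 328.822 → 328.82 g/mol.

328.82 g/mol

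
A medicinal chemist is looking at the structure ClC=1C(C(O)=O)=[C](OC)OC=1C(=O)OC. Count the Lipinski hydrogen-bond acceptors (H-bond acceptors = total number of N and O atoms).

6

N atoms: 0; O atoms: 6.
Lipinski HBA = 0 + 6 = 6.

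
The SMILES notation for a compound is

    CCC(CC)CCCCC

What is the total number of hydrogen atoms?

Walk through each heavy atom and fill implicit hydrogens from standard valence (C 4, N 3, O 2, S 2, halogen 1):
  atom 1: C, bond orders sum to 1 (valence 4) → 3 H
  atom 2: C, bond orders sum to 2 (valence 4) → 2 H
  atom 3: C, bond orders sum to 3 (valence 4) → 1 H
  atom 4: C, bond orders sum to 2 (valence 4) → 2 H
  atom 5: C, bond orders sum to 1 (valence 4) → 3 H
  atom 6: C, bond orders sum to 2 (valence 4) → 2 H
  atom 7: C, bond orders sum to 2 (valence 4) → 2 H
  atom 8: C, bond orders sum to 2 (valence 4) → 2 H
  atom 9: C, bond orders sum to 2 (valence 4) → 2 H
  atom 10: C, bond orders sum to 1 (valence 4) → 3 H
Total hydrogens: 22.

22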